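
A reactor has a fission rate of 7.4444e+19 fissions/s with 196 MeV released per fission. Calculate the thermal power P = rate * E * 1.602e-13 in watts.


P = fission_rate * E_MeV * 1.602e-13
P = 7.4444e+19 * 196 * 1.602e-13
P = 2.3375e+09 W

2.3375e+09


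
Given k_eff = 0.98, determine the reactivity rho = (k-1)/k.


rho = (k_eff - 1) / k_eff
rho = (0.98 - 1) / 0.98
rho = -0.020408

-0.020408


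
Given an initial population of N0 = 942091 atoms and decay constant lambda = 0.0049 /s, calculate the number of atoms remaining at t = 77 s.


N = N0 * exp(-lambda * t)
N = 942091 * exp(-0.0049 * 77)
N = 646002

646002


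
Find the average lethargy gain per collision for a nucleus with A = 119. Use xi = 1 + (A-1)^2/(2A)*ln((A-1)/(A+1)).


xi = 1 + (A-1)^2/(2A) * ln((A-1)/(A+1))
xi = 1 + (119-1)^2/(2*119) * ln((119-1)/(119 +1))
xi = 0.016713

0.016713


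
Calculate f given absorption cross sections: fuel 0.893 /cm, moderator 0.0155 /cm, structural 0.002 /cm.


f = Sigma_a_fuel / (Sigma_a_fuel + Sigma_a_mod + Sigma_a_other)
f = 0.893 / (0.893 + 0.0155 + 0.002)
f = 0.98078

0.98078


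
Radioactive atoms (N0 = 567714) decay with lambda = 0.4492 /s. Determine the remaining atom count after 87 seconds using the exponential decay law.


N = N0 * exp(-lambda * t)
N = 567714 * exp(-0.4492 * 87)
N = 6.0496e-12

6.0496e-12


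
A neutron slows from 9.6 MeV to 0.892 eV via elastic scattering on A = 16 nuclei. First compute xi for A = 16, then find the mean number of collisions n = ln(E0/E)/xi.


xi = 1 + (A-1)^2/(2A)*ln((A-1)/(A+1)) = 0.1199467 (for A = 16)
n = ln(E0/E) / xi
n = ln(9.6e6 / 0.892) / 0.1199467
n = ln(1.076233e+07) / 0.1199467 = 134.99

134.99


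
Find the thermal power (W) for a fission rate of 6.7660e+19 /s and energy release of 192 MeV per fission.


P = fission_rate * E_MeV * 1.602e-13
P = 6.7660e+19 * 192 * 1.602e-13
P = 2.0811e+09 W

2.0811e+09


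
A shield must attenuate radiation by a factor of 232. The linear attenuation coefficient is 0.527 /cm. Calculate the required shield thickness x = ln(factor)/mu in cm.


x = ln(factor) / mu
x = ln(232) / 0.527
x = 10.335 cm

10.335


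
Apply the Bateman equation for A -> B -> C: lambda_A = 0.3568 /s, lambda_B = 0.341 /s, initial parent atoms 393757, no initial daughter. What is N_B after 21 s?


N_B(t) = lambda_A * N_A0 / (lambda_B - lambda_A) * [exp(-lambda_A*t) - exp(-lambda_B*t)]
exp(-0.3568*21) = 5.570809e-04; exp(-0.341*21) = 7.762779e-04
N_B = 0.3568 * 393757 / (0.341 - 0.3568) * (5.570809e-04 - 7.762779e-04)
N_B = 1949.1

1949.1


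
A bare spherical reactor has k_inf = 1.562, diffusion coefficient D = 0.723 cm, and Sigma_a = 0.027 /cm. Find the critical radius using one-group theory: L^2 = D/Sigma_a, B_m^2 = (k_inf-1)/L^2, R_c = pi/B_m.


L^2 = D / Sigma_a = 0.723 / 0.027 = 26.77778 cm^2
B_m^2 = (k_inf - 1) / L^2 = (1.562 - 1) / 26.77778 = 0.02098755 /cm^2
For a bare sphere: B_g = pi/R, so R_c = pi / sqrt(B_m^2)
R_c = pi / sqrt(0.02098755) = 21.685 cm

21.685


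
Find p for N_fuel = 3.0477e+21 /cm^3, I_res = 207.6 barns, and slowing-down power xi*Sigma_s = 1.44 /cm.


p = exp(-N * I * 1e-24 / (xi*Sigma_s))
p = exp(-3.0477e+21 * 207.6 * 1e-24 / 1.44)
p = 0.64444

0.64444


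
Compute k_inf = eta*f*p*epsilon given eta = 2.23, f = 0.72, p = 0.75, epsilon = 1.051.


k_inf = eta * f * p * epsilon
k_inf = 2.23 * 0.72 * 0.75 * 1.051
k_inf = 1.2656

1.2656


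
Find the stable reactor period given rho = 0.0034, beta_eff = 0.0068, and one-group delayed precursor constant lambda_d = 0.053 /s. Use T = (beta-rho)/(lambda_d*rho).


T = (beta - rho) / (lambda_d * rho)
T = (0.0068 - 0.0034) / (0.053 * 0.0034)
T = 18.868 s

18.868


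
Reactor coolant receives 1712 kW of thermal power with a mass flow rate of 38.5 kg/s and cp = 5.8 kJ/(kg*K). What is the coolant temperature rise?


dT = Q / (m_dot * cp)
dT = 1712 / (38.5 * 5.8)
dT = 7.6668 C

7.6668


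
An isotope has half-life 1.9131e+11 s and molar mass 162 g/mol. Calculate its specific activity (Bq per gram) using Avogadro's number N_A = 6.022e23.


lambda = ln(2) / t_half = ln(2) / 1.9131e+11 = 3.623162e-12 /s
SA = lambda * N_A / M
SA = 3.623162e-12 * 6.022e23 / 162
SA = 1.3468e+10 Bq/g

1.3468e+10


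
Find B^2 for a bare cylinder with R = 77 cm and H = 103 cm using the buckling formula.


B^2 = (2.405/R)^2 + (pi/H)^2
B^2 = (2.405/77)^2 + (pi/103)^2
B^2 = 0.0019059 /cm^2

0.0019059


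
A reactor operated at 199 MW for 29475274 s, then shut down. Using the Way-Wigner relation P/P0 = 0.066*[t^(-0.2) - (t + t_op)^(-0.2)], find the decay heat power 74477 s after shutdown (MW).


P/P0 = 0.066 * [t^(-0.2) - (t + t_op)^(-0.2)]
P/P0 = 0.066 * [74477^(-0.2) - (74477 + 29475274)^(-0.2)]
P/P0 = 0.066 * [0.1060707 - 0.03205452] = 0.004885068
P = 199 * 0.004885068 = 0.97213 MW

0.97213


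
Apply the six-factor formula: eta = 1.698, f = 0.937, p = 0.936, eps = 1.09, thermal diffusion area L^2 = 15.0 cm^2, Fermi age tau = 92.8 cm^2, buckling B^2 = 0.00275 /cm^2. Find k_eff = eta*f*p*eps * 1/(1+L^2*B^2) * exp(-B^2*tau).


k_inf = eta*f*p*eps = 1.698*0.937*0.936*1.09 = 1.623228
P_TNL = 1/(1 + L^2*B^2) = 1/(1 + 15.0*0.00275) = 0.9603842
P_FNL = exp(-B^2*tau) = exp(-0.00275*92.8) = 0.7747615
k_eff = k_inf * P_TNL * P_FNL = 1.623228 * 0.9603842 * 0.7747615
k_eff = 1.2078

1.2078


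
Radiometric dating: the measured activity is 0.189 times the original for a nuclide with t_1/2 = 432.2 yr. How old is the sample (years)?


lambda = ln(2) / t_half = ln(2) / 432.2 = 0.001603765 /yr
t = -ln(A/A0) / lambda
t = -ln(0.189) / 0.001603765
t = 1038.8 yr

1038.8


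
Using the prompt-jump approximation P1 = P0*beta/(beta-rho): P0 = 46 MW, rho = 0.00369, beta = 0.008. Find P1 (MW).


P1/P0 = beta / (beta - rho)
P1/P0 = 0.008 / (0.008 - 0.00369) = 1.856148
P1 = 46 * 1.856148 = 85.383 MW

85.383


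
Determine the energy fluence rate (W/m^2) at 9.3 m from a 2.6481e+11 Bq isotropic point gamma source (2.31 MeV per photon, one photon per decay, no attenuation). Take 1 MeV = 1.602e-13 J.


psi = A * E * 1.602e-13 / (4*pi*r^2)
psi = 2.6481e+11 * 2.31 * 1.602e-13 / (4*pi*9.3^2)
psi = 9.0164e-05 W/m^2

9.0164e-05


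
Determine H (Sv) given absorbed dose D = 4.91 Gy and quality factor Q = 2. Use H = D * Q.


H = D * Q
H = 4.91 * 2
H = 9.8200 Sv

9.8200


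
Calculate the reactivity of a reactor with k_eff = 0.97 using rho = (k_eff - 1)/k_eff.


rho = (k_eff - 1) / k_eff
rho = (0.97 - 1) / 0.97
rho = -0.030928

-0.030928


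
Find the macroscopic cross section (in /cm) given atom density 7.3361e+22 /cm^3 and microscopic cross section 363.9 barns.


Sigma = N * sigma_barns * 1e-24
Sigma = 7.3361e+22 * 363.9 * 1e-24
Sigma = 26.696 /cm

26.696


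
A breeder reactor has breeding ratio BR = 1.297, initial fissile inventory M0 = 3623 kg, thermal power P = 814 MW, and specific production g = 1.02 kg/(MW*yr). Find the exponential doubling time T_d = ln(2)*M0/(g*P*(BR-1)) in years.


Breeding gain G = BR - 1 = 1.297 - 1 = 0.297
Fissile production rate = g * P * G = 1.02 * 814 * 0.297 = 246.59316 kg/yr
T_d = ln(2) * M0 / (g * P * G)
T_d = ln(2) * 3623 / 246.59316 = 10.184 yr

10.184


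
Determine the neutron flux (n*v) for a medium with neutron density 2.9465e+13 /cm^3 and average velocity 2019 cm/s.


phi = n * v
phi = 2.9465e+13 * 2019
phi = 5.9490e+16 /cm^2/s

5.9490e+16


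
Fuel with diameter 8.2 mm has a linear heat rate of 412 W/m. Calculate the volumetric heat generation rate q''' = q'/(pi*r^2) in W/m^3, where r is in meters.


r = D / 2 / 1000 = 8.2 / 2 / 1000 = 0.0041 m
q''' = q' / (pi * r^2)
q''' = 412 / (pi * 0.0041^2)
q''' = 7.8015e+06 W/m^3

7.8015e+06


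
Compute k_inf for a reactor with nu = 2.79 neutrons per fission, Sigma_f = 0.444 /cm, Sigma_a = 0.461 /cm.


k_inf = nu * Sigma_f / Sigma_a
k_inf = 2.79 * 0.444 / 0.461
k_inf = 2.6871

2.6871


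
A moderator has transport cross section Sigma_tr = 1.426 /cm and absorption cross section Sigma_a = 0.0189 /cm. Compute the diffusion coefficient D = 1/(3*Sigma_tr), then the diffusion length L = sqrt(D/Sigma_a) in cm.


D = 1 / (3 * Sigma_tr) = 1 / (3 * 1.426) = 0.2337541 cm
L = sqrt(D / Sigma_a)
L = sqrt(0.2337541 / 0.0189)
L = 3.5168 cm

3.5168


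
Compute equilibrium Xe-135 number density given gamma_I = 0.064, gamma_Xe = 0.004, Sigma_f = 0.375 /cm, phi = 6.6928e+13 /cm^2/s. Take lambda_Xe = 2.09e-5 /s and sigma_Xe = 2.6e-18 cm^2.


Xe_eq = (gamma_I + gamma_Xe) * Sigma_f * phi / (lambda_Xe + sigma_Xe * phi)
Numerator = (0.064 + 0.004) * 0.375 * 6.6928e+13 = 1.706664e+12
Denominator = 2.09e-5 + 2.6e-18 * 6.6928e+13 = 1.949128e-04
Xe_eq = 1.706664e+12 / 1.949128e-04 = 8.7560e+15 /cm^3

8.7560e+15


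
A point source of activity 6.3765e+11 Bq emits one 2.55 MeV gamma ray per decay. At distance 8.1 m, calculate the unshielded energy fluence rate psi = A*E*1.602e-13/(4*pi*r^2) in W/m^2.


psi = A * E * 1.602e-13 / (4*pi*r^2)
psi = 6.3765e+11 * 2.55 * 1.602e-13 / (4*pi*8.1^2)
psi = 3.1594e-04 W/m^2

3.1594e-04


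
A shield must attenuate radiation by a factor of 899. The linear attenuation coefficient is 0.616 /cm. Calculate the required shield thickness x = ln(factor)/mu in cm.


x = ln(factor) / mu
x = ln(899) / 0.616
x = 11.041 cm

11.041


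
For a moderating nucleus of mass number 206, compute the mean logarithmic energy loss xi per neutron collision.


xi = 1 + (A-1)^2/(2A) * ln((A-1)/(A+1))
xi = 1 + (206-1)^2/(2*206) * ln((206-1)/(206 +1))
xi = 0.0096774

0.0096774


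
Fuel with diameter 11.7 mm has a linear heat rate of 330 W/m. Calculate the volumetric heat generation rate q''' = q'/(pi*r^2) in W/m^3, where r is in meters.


r = D / 2 / 1000 = 11.7 / 2 / 1000 = 0.00585 m
q''' = q' / (pi * r^2)
q''' = 330 / (pi * 0.00585^2)
q''' = 3.0694e+06 W/m^3

3.0694e+06


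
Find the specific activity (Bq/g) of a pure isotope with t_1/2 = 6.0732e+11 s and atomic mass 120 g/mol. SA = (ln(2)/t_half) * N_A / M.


lambda = ln(2) / t_half = ln(2) / 6.0732e+11 = 1.141321e-12 /s
SA = lambda * N_A / M
SA = 1.141321e-12 * 6.022e23 / 120
SA = 5.7275e+09 Bq/g

5.7275e+09


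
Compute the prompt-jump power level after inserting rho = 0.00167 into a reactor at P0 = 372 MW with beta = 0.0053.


P1/P0 = beta / (beta - rho)
P1/P0 = 0.0053 / (0.0053 - 0.00167) = 1.460055
P1 = 372 * 1.460055 = 543.14 MW

543.14


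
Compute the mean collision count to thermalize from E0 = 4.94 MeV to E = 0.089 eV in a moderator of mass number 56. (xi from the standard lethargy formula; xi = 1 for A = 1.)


xi = 1 + (A-1)^2/(2A)*ln((A-1)/(A+1)) = 0.03529286 (for A = 56)
n = ln(E0/E) / xi
n = ln(4.94e6 / 0.089) / 0.03529286
n = ln(5.550562e+07) / 0.03529286 = 505.26

505.26


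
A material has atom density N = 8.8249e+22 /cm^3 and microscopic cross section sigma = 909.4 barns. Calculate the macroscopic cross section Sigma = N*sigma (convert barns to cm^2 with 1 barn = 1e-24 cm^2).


Sigma = N * sigma_barns * 1e-24
Sigma = 8.8249e+22 * 909.4 * 1e-24
Sigma = 80.254 /cm

80.254


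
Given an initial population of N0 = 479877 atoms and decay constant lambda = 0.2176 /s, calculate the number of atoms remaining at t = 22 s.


N = N0 * exp(-lambda * t)
N = 479877 * exp(-0.2176 * 22)
N = 4000.1

4000.1


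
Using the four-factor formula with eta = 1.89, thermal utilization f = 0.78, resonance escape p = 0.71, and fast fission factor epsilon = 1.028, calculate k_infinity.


k_inf = eta * f * p * epsilon
k_inf = 1.89 * 0.78 * 0.71 * 1.028
k_inf = 1.0760

1.0760


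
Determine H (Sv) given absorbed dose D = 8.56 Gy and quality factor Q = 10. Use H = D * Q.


H = D * Q
H = 8.56 * 10
H = 85.600 Sv

85.600


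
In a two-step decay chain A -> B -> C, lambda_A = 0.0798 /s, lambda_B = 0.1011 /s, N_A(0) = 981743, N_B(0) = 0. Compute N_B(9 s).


N_B(t) = lambda_A * N_A0 / (lambda_B - lambda_A) * [exp(-lambda_A*t) - exp(-lambda_B*t)]
exp(-0.0798*9) = 0.4876292; exp(-0.1011*9) = 0.4025645
N_B = 0.0798 * 981743 / (0.1011 - 0.0798) * (0.4876292 - 0.4025645)
N_B = 312875

312875


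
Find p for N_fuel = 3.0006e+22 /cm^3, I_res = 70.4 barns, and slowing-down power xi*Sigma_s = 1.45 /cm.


p = exp(-N * I * 1e-24 / (xi*Sigma_s))
p = exp(-3.0006e+22 * 70.4 * 1e-24 / 1.45)
p = 0.23297

0.23297


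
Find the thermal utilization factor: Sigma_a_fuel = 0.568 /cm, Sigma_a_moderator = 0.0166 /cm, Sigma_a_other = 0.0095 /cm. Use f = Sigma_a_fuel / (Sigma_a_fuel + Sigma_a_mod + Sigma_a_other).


f = Sigma_a_fuel / (Sigma_a_fuel + Sigma_a_mod + Sigma_a_other)
f = 0.568 / (0.568 + 0.0166 + 0.0095)
f = 0.95607

0.95607


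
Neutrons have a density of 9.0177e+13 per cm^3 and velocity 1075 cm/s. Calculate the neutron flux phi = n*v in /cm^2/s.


phi = n * v
phi = 9.0177e+13 * 1075
phi = 9.6940e+16 /cm^2/s

9.6940e+16


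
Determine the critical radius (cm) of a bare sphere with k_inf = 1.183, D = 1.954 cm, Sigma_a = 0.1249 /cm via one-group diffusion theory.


L^2 = D / Sigma_a = 1.954 / 0.1249 = 15.64452 cm^2
B_m^2 = (k_inf - 1) / L^2 = (1.183 - 1) / 15.64452 = 0.01169739 /cm^2
For a bare sphere: B_g = pi/R, so R_c = pi / sqrt(B_m^2)
R_c = pi / sqrt(0.01169739) = 29.047 cm

29.047


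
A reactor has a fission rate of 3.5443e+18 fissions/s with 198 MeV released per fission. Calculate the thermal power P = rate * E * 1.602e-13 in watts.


P = fission_rate * E_MeV * 1.602e-13
P = 3.5443e+18 * 198 * 1.602e-13
P = 1.1242e+08 W

1.1242e+08


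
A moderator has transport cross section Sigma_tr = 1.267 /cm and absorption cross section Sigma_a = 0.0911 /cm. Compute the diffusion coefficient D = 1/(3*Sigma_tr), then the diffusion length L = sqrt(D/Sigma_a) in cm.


D = 1 / (3 * Sigma_tr) = 1 / (3 * 1.267) = 0.2630887 cm
L = sqrt(D / Sigma_a)
L = sqrt(0.2630887 / 0.0911)
L = 1.6994 cm

1.6994


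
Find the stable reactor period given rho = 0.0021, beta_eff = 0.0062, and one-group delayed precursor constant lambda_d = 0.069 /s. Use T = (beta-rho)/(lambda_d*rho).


T = (beta - rho) / (lambda_d * rho)
T = (0.0062 - 0.0021) / (0.069 * 0.0021)
T = 28.295 s

28.295


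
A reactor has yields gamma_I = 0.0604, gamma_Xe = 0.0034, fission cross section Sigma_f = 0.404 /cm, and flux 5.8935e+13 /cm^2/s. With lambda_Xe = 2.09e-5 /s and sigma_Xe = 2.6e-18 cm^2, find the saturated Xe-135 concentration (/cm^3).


Xe_eq = (gamma_I + gamma_Xe) * Sigma_f * phi / (lambda_Xe + sigma_Xe * phi)
Numerator = (0.0604 + 0.0034) * 0.404 * 5.8935e+13 = 1.519061e+12
Denominator = 2.09e-5 + 2.6e-18 * 5.8935e+13 = 1.741310e-04
Xe_eq = 1.519061e+12 / 1.741310e-04 = 8.7237e+15 /cm^3

8.7237e+15


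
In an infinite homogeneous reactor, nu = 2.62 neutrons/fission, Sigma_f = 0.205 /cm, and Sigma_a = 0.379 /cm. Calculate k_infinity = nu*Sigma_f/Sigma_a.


k_inf = nu * Sigma_f / Sigma_a
k_inf = 2.62 * 0.205 / 0.379
k_inf = 1.4172

1.4172


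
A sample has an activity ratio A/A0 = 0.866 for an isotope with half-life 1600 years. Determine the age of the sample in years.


lambda = ln(2) / t_half = ln(2) / 1600 = 4.332170e-04 /yr
t = -ln(A/A0) / lambda
t = -ln(0.866) / 4.332170e-04
t = 332.10 yr

332.10


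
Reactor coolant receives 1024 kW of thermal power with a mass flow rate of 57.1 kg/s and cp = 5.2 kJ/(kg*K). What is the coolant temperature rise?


dT = Q / (m_dot * cp)
dT = 1024 / (57.1 * 5.2)
dT = 3.4487 C

3.4487


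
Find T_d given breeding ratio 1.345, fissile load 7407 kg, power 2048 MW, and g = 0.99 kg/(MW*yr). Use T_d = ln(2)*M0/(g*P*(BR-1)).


Breeding gain G = BR - 1 = 1.345 - 1 = 0.345
Fissile production rate = g * P * G = 0.99 * 2048 * 0.345 = 699.4944 kg/yr
T_d = ln(2) * M0 / (g * P * G)
T_d = ln(2) * 7407 / 699.4944 = 7.3398 yr

7.3398


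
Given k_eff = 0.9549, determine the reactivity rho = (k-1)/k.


rho = (k_eff - 1) / k_eff
rho = (0.9549 - 1) / 0.9549
rho = -0.047230

-0.047230


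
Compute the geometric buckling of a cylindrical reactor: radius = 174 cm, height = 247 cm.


B^2 = (2.405/R)^2 + (pi/H)^2
B^2 = (2.405/174)^2 + (pi/247)^2
B^2 = 3.5282e-04 /cm^2

3.5282e-04


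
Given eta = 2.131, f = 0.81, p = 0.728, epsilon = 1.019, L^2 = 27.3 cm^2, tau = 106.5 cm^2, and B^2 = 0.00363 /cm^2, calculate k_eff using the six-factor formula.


k_inf = eta*f*p*eps = 2.131*0.81*0.728*1.019 = 1.280484
P_TNL = 1/(1 + L^2*B^2) = 1/(1 + 27.3*0.00363) = 0.9098361
P_FNL = exp(-B^2*tau) = exp(-0.00363*106.5) = 0.6793662
k_eff = k_inf * P_TNL * P_FNL = 1.280484 * 0.9098361 * 0.6793662
k_eff = 0.79148

0.79148


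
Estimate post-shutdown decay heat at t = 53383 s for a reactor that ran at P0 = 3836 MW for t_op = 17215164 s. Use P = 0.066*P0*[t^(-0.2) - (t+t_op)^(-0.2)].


P/P0 = 0.066 * [t^(-0.2) - (t + t_op)^(-0.2)]
P/P0 = 0.066 * [53383^(-0.2) - (53383 + 17215164)^(-0.2)]
P/P0 = 0.066 * [0.1133755 - 0.03569019] = 0.005127230
P = 3836 * 0.005127230 = 19.668 MW

19.668


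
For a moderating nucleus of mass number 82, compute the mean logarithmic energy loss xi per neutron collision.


xi = 1 + (A-1)^2/(2A) * ln((A-1)/(A+1))
xi = 1 + (82-1)^2/(2*82) * ln((82-1)/(82 +1))
xi = 0.024193

0.024193


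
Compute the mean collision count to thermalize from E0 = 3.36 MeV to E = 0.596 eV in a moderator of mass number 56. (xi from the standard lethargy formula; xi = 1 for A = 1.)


xi = 1 + (A-1)^2/(2A)*ln((A-1)/(A+1)) = 0.03529286 (for A = 56)
n = ln(E0/E) / xi
n = ln(3.36e6 / 0.596) / 0.03529286
n = ln(5.637584e+06) / 0.03529286 = 440.46

440.46


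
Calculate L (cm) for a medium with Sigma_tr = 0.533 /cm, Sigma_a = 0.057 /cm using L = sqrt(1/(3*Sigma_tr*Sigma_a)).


D = 1 / (3 * Sigma_tr) = 1 / (3 * 0.533) = 0.6253909 cm
L = sqrt(D / Sigma_a)
L = sqrt(0.6253909 / 0.057)
L = 3.3124 cm

3.3124


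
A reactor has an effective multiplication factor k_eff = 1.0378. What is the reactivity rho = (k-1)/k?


rho = (k_eff - 1) / k_eff
rho = (1.0378 - 1) / 1.0378
rho = 0.036423

0.036423


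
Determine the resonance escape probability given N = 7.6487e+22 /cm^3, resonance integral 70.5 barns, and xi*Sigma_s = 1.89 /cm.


p = exp(-N * I * 1e-24 / (xi*Sigma_s))
p = exp(-7.6487e+22 * 70.5 * 1e-24 / 1.89)
p = 0.057666

0.057666


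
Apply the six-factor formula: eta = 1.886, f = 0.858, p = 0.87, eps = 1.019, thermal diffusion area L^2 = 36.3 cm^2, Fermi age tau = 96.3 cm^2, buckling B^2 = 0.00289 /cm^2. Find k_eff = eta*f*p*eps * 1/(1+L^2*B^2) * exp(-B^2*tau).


k_inf = eta*f*p*eps = 1.886*0.858*0.87*1.019 = 1.434572
P_TNL = 1/(1 + L^2*B^2) = 1/(1 + 36.3*0.00289) = 0.9050535
P_FNL = exp(-B^2*tau) = exp(-0.00289*96.3) = 0.7570644
k_eff = k_inf * P_TNL * P_FNL = 1.434572 * 0.9050535 * 0.7570644
k_eff = 0.98295

0.98295


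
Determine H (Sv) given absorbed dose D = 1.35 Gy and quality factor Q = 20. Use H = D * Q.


H = D * Q
H = 1.35 * 20
H = 27.000 Sv

27.000


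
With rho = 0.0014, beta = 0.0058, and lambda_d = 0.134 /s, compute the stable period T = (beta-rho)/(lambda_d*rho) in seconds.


T = (beta - rho) / (lambda_d * rho)
T = (0.0058 - 0.0014) / (0.134 * 0.0014)
T = 23.454 s

23.454


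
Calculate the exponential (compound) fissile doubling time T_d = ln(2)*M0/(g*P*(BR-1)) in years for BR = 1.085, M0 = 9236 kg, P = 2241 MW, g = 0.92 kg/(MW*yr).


Breeding gain G = BR - 1 = 1.085 - 1 = 0.085
Fissile production rate = g * P * G = 0.92 * 2241 * 0.085 = 175.2462 kg/yr
T_d = ln(2) * M0 / (g * P * G)
T_d = ln(2) * 9236 / 175.2462 = 36.531 yr

36.531


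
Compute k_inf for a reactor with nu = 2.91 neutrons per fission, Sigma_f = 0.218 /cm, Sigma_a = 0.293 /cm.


k_inf = nu * Sigma_f / Sigma_a
k_inf = 2.91 * 0.218 / 0.293
k_inf = 2.1651

2.1651


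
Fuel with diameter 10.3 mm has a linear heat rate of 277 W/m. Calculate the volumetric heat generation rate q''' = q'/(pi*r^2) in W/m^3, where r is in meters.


r = D / 2 / 1000 = 10.3 / 2 / 1000 = 0.00515 m
q''' = q' / (pi * r^2)
q''' = 277 / (pi * 0.00515^2)
q''' = 3.3244e+06 W/m^3

3.3244e+06


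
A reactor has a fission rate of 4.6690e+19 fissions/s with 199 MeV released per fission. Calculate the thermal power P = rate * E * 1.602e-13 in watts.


P = fission_rate * E_MeV * 1.602e-13
P = 4.6690e+19 * 199 * 1.602e-13
P = 1.4885e+09 W

1.4885e+09


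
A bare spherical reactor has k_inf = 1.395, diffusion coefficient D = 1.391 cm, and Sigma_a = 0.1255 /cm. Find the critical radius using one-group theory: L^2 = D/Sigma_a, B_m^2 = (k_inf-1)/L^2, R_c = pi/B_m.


L^2 = D / Sigma_a = 1.391 / 0.1255 = 11.08367 cm^2
B_m^2 = (k_inf - 1) / L^2 = (1.395 - 1) / 11.08367 = 0.03563802 /cm^2
For a bare sphere: B_g = pi/R, so R_c = pi / sqrt(B_m^2)
R_c = pi / sqrt(0.03563802) = 16.642 cm

16.642


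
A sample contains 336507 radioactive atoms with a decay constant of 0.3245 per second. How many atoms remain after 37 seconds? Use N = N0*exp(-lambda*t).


N = N0 * exp(-lambda * t)
N = 336507 * exp(-0.3245 * 37)
N = 2.0542

2.0542


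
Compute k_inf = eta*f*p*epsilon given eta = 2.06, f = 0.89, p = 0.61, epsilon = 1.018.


k_inf = eta * f * p * epsilon
k_inf = 2.06 * 0.89 * 0.61 * 1.018
k_inf = 1.1385

1.1385


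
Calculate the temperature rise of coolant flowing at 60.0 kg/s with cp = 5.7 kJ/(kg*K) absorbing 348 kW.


dT = Q / (m_dot * cp)
dT = 348 / (60.0 * 5.7)
dT = 1.0175 C

1.0175


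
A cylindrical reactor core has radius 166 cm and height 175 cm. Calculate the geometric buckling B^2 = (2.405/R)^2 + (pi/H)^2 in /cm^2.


B^2 = (2.405/R)^2 + (pi/H)^2
B^2 = (2.405/166)^2 + (pi/175)^2
B^2 = 5.3217e-04 /cm^2

5.3217e-04


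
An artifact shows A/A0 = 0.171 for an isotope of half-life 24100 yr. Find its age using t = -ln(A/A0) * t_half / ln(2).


lambda = ln(2) / t_half = ln(2) / 24100 = 2.876129e-05 /yr
t = -ln(A/A0) / lambda
t = -ln(0.171) / 2.876129e-05
t = 61405 yr

61405


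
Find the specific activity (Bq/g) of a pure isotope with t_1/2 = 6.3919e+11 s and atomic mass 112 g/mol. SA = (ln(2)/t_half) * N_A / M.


lambda = ln(2) / t_half = ln(2) / 6.3919e+11 = 1.084415e-12 /s
SA = lambda * N_A / M
SA = 1.084415e-12 * 6.022e23 / 112
SA = 5.8307e+09 Bq/g

5.8307e+09


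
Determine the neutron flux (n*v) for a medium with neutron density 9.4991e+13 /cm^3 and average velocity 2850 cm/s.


phi = n * v
phi = 9.4991e+13 * 2850
phi = 2.7072e+17 /cm^2/s

2.7072e+17


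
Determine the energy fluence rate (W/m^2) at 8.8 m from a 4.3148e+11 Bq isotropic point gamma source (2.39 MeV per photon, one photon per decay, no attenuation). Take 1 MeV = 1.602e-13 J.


psi = A * E * 1.602e-13 / (4*pi*r^2)
psi = 4.3148e+11 * 2.39 * 1.602e-13 / (4*pi*8.8^2)
psi = 1.6976e-04 W/m^2

1.6976e-04


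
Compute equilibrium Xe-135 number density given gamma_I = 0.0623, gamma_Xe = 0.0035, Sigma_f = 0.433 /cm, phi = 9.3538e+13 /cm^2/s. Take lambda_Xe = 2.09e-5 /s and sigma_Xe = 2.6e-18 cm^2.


Xe_eq = (gamma_I + gamma_Xe) * Sigma_f * phi / (lambda_Xe + sigma_Xe * phi)
Numerator = (0.0623 + 0.0035) * 0.433 * 9.3538e+13 = 2.665029e+12
Denominator = 2.09e-5 + 2.6e-18 * 9.3538e+13 = 2.640988e-04
Xe_eq = 2.665029e+12 / 2.640988e-04 = 1.0091e+16 /cm^3

1.0091e+16


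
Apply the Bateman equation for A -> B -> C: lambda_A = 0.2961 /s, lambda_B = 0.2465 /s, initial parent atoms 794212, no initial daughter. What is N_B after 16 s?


N_B(t) = lambda_A * N_A0 / (lambda_B - lambda_A) * [exp(-lambda_A*t) - exp(-lambda_B*t)]
exp(-0.2961*16) = 0.008759644; exp(-0.2465*16) = 0.01937058
N_B = 0.2961 * 794212 / (0.2465 - 0.2961) * (0.008759644 - 0.01937058)
N_B = 50309

50309


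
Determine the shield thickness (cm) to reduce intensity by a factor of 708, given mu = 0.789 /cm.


x = ln(factor) / mu
x = ln(708) / 0.789
x = 8.3174 cm

8.3174


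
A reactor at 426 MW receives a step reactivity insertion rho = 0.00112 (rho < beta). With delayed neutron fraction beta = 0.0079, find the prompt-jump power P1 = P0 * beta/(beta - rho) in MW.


P1/P0 = beta / (beta - rho)
P1/P0 = 0.0079 / (0.0079 - 0.00112) = 1.165192
P1 = 426 * 1.165192 = 496.37 MW

496.37


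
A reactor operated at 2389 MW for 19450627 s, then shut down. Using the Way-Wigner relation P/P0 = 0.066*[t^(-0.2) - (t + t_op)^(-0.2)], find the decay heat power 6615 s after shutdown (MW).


P/P0 = 0.066 * [t^(-0.2) - (t + t_op)^(-0.2)]
P/P0 = 0.066 * [6615^(-0.2) - (6615 + 19450627)^(-0.2)]
P/P0 = 0.066 * [0.1721448 - 0.03484847] = 0.009061558
P = 2389 * 0.009061558 = 21.648 MW

21.648


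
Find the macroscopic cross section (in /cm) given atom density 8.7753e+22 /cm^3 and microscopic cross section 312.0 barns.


Sigma = N * sigma_barns * 1e-24
Sigma = 8.7753e+22 * 312.0 * 1e-24
Sigma = 27.379 /cm

27.379


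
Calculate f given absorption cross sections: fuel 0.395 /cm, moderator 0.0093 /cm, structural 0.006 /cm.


f = Sigma_a_fuel / (Sigma_a_fuel + Sigma_a_mod + Sigma_a_other)
f = 0.395 / (0.395 + 0.0093 + 0.006)
f = 0.96271

0.96271


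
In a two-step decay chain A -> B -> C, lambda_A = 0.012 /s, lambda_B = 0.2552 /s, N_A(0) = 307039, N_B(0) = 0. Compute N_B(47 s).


N_B(t) = lambda_A * N_A0 / (lambda_B - lambda_A) * [exp(-lambda_A*t) - exp(-lambda_B*t)]
exp(-0.012*47) = 0.5689288; exp(-0.2552*47) = 6.178716e-06
N_B = 0.012 * 307039 / (0.2552 - 0.012) * (0.5689288 - 6.178716e-06)
N_B = 8619.1

8619.1


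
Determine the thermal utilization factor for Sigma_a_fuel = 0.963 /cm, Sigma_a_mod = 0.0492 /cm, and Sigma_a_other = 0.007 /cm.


f = Sigma_a_fuel / (Sigma_a_fuel + Sigma_a_mod + Sigma_a_other)
f = 0.963 / (0.963 + 0.0492 + 0.007)
f = 0.94486

0.94486


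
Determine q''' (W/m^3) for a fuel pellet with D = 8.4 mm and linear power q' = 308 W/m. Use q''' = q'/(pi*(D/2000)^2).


r = D / 2 / 1000 = 8.4 / 2 / 1000 = 0.0042 m
q''' = q' / (pi * r^2)
q''' = 308 / (pi * 0.0042^2)
q''' = 5.5578e+06 W/m^3

5.5578e+06


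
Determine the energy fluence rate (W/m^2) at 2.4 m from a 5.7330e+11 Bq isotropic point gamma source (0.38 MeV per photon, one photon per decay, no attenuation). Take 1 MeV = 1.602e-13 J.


psi = A * E * 1.602e-13 / (4*pi*r^2)
psi = 5.7330e+11 * 0.38 * 1.602e-13 / (4*pi*2.4^2)
psi = 4.8217e-04 W/m^2

4.8217e-04


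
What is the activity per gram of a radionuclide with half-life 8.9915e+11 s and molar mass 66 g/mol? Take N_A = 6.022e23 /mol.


lambda = ln(2) / t_half = ln(2) / 8.9915e+11 = 7.708916e-13 /s
SA = lambda * N_A / M
SA = 7.708916e-13 * 6.022e23 / 66
SA = 7.0338e+09 Bq/g

7.0338e+09


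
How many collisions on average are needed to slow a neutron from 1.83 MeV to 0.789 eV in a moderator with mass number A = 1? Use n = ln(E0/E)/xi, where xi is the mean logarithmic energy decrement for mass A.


xi = 1 + (A-1)^2/(2A)*ln((A-1)/(A+1)) = 1 (for A = 1)
n = ln(E0/E) / xi
n = ln(1.83e6 / 0.789) / 1
n = ln(2.319392e+06) / 1 = 14.657

14.657


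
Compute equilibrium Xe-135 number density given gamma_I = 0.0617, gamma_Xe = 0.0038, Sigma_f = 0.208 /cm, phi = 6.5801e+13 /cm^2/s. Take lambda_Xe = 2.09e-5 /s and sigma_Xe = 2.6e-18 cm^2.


Xe_eq = (gamma_I + gamma_Xe) * Sigma_f * phi / (lambda_Xe + sigma_Xe * phi)
Numerator = (0.0617 + 0.0038) * 0.208 * 6.5801e+13 = 8.964728e+11
Denominator = 2.09e-5 + 2.6e-18 * 6.5801e+13 = 1.919826e-04
Xe_eq = 8.964728e+11 / 1.919826e-04 = 4.6696e+15 /cm^3

4.6696e+15


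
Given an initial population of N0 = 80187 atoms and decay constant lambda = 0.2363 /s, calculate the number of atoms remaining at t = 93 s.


N = N0 * exp(-lambda * t)
N = 80187 * exp(-0.2363 * 93)
N = 2.2914e-05

2.2914e-05


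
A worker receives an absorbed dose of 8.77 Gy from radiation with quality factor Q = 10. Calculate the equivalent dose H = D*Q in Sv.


H = D * Q
H = 8.77 * 10
H = 87.700 Sv

87.700


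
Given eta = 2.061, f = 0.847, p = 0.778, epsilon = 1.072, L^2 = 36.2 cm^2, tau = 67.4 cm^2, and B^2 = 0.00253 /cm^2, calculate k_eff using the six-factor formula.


k_inf = eta*f*p*eps = 2.061*0.847*0.778*1.072 = 1.455914
P_TNL = 1/(1 + L^2*B^2) = 1/(1 + 36.2*0.00253) = 0.9160982
P_FNL = exp(-B^2*tau) = exp(-0.00253*67.4) = 0.8432245
k_eff = k_inf * P_TNL * P_FNL = 1.455914 * 0.9160982 * 0.8432245
k_eff = 1.1247

1.1247


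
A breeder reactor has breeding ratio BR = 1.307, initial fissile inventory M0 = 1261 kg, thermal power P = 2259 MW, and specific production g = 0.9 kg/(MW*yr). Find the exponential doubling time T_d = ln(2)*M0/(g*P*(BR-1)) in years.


Breeding gain G = BR - 1 = 1.307 - 1 = 0.307
Fissile production rate = g * P * G = 0.9 * 2259 * 0.307 = 624.1617 kg/yr
T_d = ln(2) * M0 / (g * P * G)
T_d = ln(2) * 1261 / 624.1617 = 1.4004 yr

1.4004


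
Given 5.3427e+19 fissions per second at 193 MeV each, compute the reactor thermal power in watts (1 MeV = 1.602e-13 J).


P = fission_rate * E_MeV * 1.602e-13
P = 5.3427e+19 * 193 * 1.602e-13
P = 1.6519e+09 W

1.6519e+09


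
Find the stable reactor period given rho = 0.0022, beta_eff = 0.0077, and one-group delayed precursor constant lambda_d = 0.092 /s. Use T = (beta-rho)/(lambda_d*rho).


T = (beta - rho) / (lambda_d * rho)
T = (0.0077 - 0.0022) / (0.092 * 0.0022)
T = 27.174 s

27.174


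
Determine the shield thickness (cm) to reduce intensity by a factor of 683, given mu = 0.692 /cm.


x = ln(factor) / mu
x = ln(683) / 0.692
x = 9.4314 cm

9.4314


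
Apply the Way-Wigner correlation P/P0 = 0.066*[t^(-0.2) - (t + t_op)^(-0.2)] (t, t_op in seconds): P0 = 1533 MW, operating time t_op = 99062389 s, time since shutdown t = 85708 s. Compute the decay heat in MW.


P/P0 = 0.066 * [t^(-0.2) - (t + t_op)^(-0.2)]
P/P0 = 0.066 * [85708^(-0.2) - (85708 + 99062389)^(-0.2)]
P/P0 = 0.066 * [0.1031325 - 0.02516188] = 0.005146061
P = 1533 * 0.005146061 = 7.8889 MW

7.8889


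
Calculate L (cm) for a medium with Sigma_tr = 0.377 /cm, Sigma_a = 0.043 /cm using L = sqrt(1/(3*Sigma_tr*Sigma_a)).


D = 1 / (3 * Sigma_tr) = 1 / (3 * 0.377) = 0.8841733 cm
L = sqrt(D / Sigma_a)
L = sqrt(0.8841733 / 0.043)
L = 4.5346 cm

4.5346


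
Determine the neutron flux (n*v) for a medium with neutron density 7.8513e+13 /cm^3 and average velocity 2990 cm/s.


phi = n * v
phi = 7.8513e+13 * 2990
phi = 2.3475e+17 /cm^2/s

2.3475e+17


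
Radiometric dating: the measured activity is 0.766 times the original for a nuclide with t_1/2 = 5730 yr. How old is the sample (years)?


lambda = ln(2) / t_half = ln(2) / 5730 = 1.209681e-04 /yr
t = -ln(A/A0) / lambda
t = -ln(0.766) / 1.209681e-04
t = 2203.7 yr

2203.7


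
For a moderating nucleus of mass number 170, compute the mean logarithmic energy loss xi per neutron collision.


xi = 1 + (A-1)^2/(2A) * ln((A-1)/(A+1))
xi = 1 + (170-1)^2/(2*170) * ln((170-1)/(170 +1))
xi = 0.011719

0.011719


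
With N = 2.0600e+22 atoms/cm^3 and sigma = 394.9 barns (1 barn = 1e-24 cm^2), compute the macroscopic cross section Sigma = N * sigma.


Sigma = N * sigma_barns * 1e-24
Sigma = 2.0600e+22 * 394.9 * 1e-24
Sigma = 8.1349 /cm

8.1349


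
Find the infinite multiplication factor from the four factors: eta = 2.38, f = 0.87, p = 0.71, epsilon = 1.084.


k_inf = eta * f * p * epsilon
k_inf = 2.38 * 0.87 * 0.71 * 1.084
k_inf = 1.5936

1.5936


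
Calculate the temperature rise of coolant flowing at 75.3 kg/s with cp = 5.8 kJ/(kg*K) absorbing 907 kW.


dT = Q / (m_dot * cp)
dT = 907 / (75.3 * 5.8)
dT = 2.0768 C

2.0768


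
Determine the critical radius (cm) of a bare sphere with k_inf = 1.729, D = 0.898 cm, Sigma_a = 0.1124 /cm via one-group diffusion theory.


L^2 = D / Sigma_a = 0.898 / 0.1124 = 7.989324 cm^2
B_m^2 = (k_inf - 1) / L^2 = (1.729 - 1) / 7.989324 = 0.09124677 /cm^2
For a bare sphere: B_g = pi/R, so R_c = pi / sqrt(B_m^2)
R_c = pi / sqrt(0.09124677) = 10.400 cm

10.400


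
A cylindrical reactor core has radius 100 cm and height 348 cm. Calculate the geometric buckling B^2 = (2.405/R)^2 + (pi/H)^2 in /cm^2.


B^2 = (2.405/R)^2 + (pi/H)^2
B^2 = (2.405/100)^2 + (pi/348)^2
B^2 = 6.5990e-04 /cm^2

6.5990e-04


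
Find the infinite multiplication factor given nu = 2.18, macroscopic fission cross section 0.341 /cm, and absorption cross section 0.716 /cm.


k_inf = nu * Sigma_f / Sigma_a
k_inf = 2.18 * 0.341 / 0.716
k_inf = 1.0382

1.0382


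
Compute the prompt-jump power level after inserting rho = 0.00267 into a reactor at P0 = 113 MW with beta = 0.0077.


P1/P0 = beta / (beta - rho)
P1/P0 = 0.0077 / (0.0077 - 0.00267) = 1.530815
P1 = 113 * 1.530815 = 172.98 MW

172.98


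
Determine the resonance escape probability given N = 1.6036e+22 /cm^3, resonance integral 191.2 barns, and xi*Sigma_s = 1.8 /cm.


p = exp(-N * I * 1e-24 / (xi*Sigma_s))
p = exp(-1.6036e+22 * 191.2 * 1e-24 / 1.8)
p = 0.18207

0.18207


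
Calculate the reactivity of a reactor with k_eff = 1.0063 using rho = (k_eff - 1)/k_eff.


rho = (k_eff - 1) / k_eff
rho = (1.0063 - 1) / 1.0063
rho = 0.0062606

0.0062606


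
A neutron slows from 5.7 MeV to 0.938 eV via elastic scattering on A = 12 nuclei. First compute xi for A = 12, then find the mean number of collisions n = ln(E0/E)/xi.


xi = 1 + (A-1)^2/(2A)*ln((A-1)/(A+1)) = 0.1577690 (for A = 12)
n = ln(E0/E) / xi
n = ln(5.7e6 / 0.938) / 0.1577690
n = ln(6.076759e+06) / 0.1577690 = 99.005

99.005


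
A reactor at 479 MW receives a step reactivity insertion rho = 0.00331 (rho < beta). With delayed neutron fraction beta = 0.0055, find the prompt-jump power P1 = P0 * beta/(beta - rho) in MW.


P1/P0 = beta / (beta - rho)
P1/P0 = 0.0055 / (0.0055 - 0.00331) = 2.511416
P1 = 479 * 2.511416 = 1203.0 MW

1203.0


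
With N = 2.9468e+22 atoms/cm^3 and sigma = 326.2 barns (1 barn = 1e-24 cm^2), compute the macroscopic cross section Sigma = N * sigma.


Sigma = N * sigma_barns * 1e-24
Sigma = 2.9468e+22 * 326.2 * 1e-24
Sigma = 9.6125 /cm

9.6125


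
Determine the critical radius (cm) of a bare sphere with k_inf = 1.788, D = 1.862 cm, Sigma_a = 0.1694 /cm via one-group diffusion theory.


L^2 = D / Sigma_a = 1.862 / 0.1694 = 10.99174 cm^2
B_m^2 = (k_inf - 1) / L^2 = (1.788 - 1) / 10.99174 = 0.07169020 /cm^2
For a bare sphere: B_g = pi/R, so R_c = pi / sqrt(B_m^2)
R_c = pi / sqrt(0.07169020) = 11.733 cm

11.733


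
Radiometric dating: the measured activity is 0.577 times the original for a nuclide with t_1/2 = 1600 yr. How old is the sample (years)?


lambda = ln(2) / t_half = ln(2) / 1600 = 4.332170e-04 /yr
t = -ln(A/A0) / lambda
t = -ln(0.577) / 4.332170e-04
t = 1269.4 yr

1269.4


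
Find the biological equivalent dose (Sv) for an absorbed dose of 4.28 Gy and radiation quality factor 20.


H = D * Q
H = 4.28 * 20
H = 85.600 Sv

85.600


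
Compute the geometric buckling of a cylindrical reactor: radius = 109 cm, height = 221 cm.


B^2 = (2.405/R)^2 + (pi/H)^2
B^2 = (2.405/109)^2 + (pi/221)^2
B^2 = 6.8891e-04 /cm^2

6.8891e-04


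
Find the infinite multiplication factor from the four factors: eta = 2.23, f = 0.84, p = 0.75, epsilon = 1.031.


k_inf = eta * f * p * epsilon
k_inf = 2.23 * 0.84 * 0.75 * 1.031
k_inf = 1.4485

1.4485


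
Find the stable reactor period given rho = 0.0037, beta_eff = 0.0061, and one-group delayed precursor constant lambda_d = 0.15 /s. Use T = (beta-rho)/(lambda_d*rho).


T = (beta - rho) / (lambda_d * rho)
T = (0.0061 - 0.0037) / (0.15 * 0.0037)
T = 4.3243 s

4.3243


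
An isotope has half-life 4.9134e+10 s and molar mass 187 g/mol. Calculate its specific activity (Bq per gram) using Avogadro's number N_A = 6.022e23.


lambda = ln(2) / t_half = ln(2) / 4.9134e+10 = 1.410728e-11 /s
SA = lambda * N_A / M
SA = 1.410728e-11 * 6.022e23 / 187
SA = 4.5430e+10 Bq/g

4.5430e+10


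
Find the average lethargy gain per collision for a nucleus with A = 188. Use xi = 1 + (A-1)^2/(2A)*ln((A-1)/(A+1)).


xi = 1 + (A-1)^2/(2A) * ln((A-1)/(A+1))
xi = 1 + (188-1)^2/(2*188) * ln((188-1)/(188 +1))
xi = 0.010601

0.010601


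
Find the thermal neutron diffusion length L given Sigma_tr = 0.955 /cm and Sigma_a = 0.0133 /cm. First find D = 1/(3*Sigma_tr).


D = 1 / (3 * Sigma_tr) = 1 / (3 * 0.955) = 0.3490401 cm
L = sqrt(D / Sigma_a)
L = sqrt(0.3490401 / 0.0133)
L = 5.1229 cm

5.1229


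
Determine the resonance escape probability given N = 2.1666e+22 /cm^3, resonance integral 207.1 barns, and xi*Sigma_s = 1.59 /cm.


p = exp(-N * I * 1e-24 / (xi*Sigma_s))
p = exp(-2.1666e+22 * 207.1 * 1e-24 / 1.59)
p = 0.059485

0.059485


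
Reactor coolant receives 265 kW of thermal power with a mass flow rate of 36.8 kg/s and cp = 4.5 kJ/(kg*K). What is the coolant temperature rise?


dT = Q / (m_dot * cp)
dT = 265 / (36.8 * 4.5)
dT = 1.6002 C

1.6002


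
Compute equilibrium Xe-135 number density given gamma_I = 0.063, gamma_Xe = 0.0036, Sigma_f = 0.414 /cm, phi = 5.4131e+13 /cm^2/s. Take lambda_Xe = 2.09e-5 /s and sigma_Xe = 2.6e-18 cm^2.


Xe_eq = (gamma_I + gamma_Xe) * Sigma_f * phi / (lambda_Xe + sigma_Xe * phi)
Numerator = (0.063 + 0.0036) * 0.414 * 5.4131e+13 = 1.492522e+12
Denominator = 2.09e-5 + 2.6e-18 * 5.4131e+13 = 1.616406e-04
Xe_eq = 1.492522e+12 / 1.616406e-04 = 9.2336e+15 /cm^3

9.2336e+15


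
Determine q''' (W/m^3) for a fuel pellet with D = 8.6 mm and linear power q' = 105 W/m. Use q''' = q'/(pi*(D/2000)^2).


r = D / 2 / 1000 = 8.6 / 2 / 1000 = 0.0043 m
q''' = q' / (pi * r^2)
q''' = 105 / (pi * 0.0043^2)
q''' = 1.8076e+06 W/m^3

1.8076e+06


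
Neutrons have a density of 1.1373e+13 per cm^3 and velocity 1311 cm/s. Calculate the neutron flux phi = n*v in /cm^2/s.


phi = n * v
phi = 1.1373e+13 * 1311
phi = 1.4910e+16 /cm^2/s

1.4910e+16


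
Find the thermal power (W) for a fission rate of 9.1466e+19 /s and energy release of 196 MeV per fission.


P = fission_rate * E_MeV * 1.602e-13
P = 9.1466e+19 * 196 * 1.602e-13
P = 2.8720e+09 W

2.8720e+09


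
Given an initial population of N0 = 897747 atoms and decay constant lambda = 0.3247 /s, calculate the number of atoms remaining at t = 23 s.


N = N0 * exp(-lambda * t)
N = 897747 * exp(-0.3247 * 23)
N = 512.62

512.62


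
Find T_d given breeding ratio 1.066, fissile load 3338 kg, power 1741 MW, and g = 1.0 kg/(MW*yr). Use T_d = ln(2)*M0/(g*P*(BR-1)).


Breeding gain G = BR - 1 = 1.066 - 1 = 0.066
Fissile production rate = g * P * G = 1.0 * 1741 * 0.066 = 114.906 kg/yr
T_d = ln(2) * M0 / (g * P * G)
T_d = ln(2) * 3338 / 114.906 = 20.136 yr

20.136


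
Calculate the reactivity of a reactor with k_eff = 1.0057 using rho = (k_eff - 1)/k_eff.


rho = (k_eff - 1) / k_eff
rho = (1.0057 - 1) / 1.0057
rho = 0.0056677

0.0056677


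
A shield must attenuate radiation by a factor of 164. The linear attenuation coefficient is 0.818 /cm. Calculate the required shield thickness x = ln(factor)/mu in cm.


x = ln(factor) / mu
x = ln(164) / 0.818
x = 6.2346 cm

6.2346


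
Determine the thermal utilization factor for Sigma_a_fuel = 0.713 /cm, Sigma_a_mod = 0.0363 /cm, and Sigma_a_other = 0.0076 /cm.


f = Sigma_a_fuel / (Sigma_a_fuel + Sigma_a_mod + Sigma_a_other)
f = 0.713 / (0.713 + 0.0363 + 0.0076)
f = 0.94200

0.94200


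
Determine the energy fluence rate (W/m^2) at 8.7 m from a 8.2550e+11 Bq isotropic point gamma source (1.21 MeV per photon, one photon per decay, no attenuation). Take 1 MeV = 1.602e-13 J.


psi = A * E * 1.602e-13 / (4*pi*r^2)
psi = 8.2550e+11 * 1.21 * 1.602e-13 / (4*pi*8.7^2)
psi = 1.6824e-04 W/m^2

1.6824e-04


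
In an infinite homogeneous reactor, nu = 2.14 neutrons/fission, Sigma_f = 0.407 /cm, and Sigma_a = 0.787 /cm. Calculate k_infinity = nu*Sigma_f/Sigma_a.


k_inf = nu * Sigma_f / Sigma_a
k_inf = 2.14 * 0.407 / 0.787
k_inf = 1.1067

1.1067


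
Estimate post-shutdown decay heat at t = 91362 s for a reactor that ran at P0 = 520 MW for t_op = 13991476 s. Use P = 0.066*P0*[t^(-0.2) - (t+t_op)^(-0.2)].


P/P0 = 0.066 * [t^(-0.2) - (t + t_op)^(-0.2)]
P/P0 = 0.066 * [91362^(-0.2) - (91362 + 13991476)^(-0.2)]
P/P0 = 0.066 * [0.1018232 - 0.03717594] = 0.004266719
P = 520 * 0.004266719 = 2.2187 MW

2.2187


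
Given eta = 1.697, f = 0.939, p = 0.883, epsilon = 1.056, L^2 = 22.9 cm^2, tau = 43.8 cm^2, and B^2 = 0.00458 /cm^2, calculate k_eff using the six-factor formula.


k_inf = eta*f*p*eps = 1.697*0.939*0.883*1.056 = 1.485840
P_TNL = 1/(1 + L^2*B^2) = 1/(1 + 22.9*0.00458) = 0.9050740
P_FNL = exp(-B^2*tau) = exp(-0.00458*43.8) = 0.8182364
k_eff = k_inf * P_TNL * P_FNL = 1.485840 * 0.9050740 * 0.8182364
k_eff = 1.1004

1.1004
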